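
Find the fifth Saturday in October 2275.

October 30, 2275

October 1, 2275 is a Friday.
The first Saturday is therefore October 2 (1 days later).
The fifth Saturday is 2 + 4×7 = October 30.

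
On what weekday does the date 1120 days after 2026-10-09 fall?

First find the weekday of Oct 9, 2026. Doomsday rule: the anchor day for the 2000s is Tuesday. For year 26: 26÷12 = 2 r 2, and 2÷4 = 0, so 2+2+0 = 4.
Tuesday + 4 ≡ Saturday — that's 2026's doomsday.
In October the doomsday date is Oct 10.
Oct 9 is 1 day before Oct 10; 1 mod 7 = 1, so Saturday − 1 = Friday.
1120 mod 7 = 0, so 1120 days after a Friday is Friday + 0 = Friday.

Friday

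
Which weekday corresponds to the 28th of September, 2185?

Wednesday

Doomsday rule: the anchor day for the 2100s is Sunday. For year 85: 85÷12 = 7 r 1, and 1÷4 = 0, so 7+1+0 = 8.
Sunday + 8 ≡ Monday — that's 2185's doomsday.
In September the doomsday date is Sep 5.
Sep 28 is 23 days after Sep 5; 23 mod 7 = 2, so Monday + 2 = Wednesday.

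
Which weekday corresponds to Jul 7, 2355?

Doomsday rule: the anchor day for the 2300s is Wednesday. For year 55: 55÷12 = 4 r 7, and 7÷4 = 1, so 4+7+1 = 12.
Wednesday + 12 ≡ Monday — that's 2355's doomsday.
In July the doomsday date is Jul 11.
Jul 7 is 4 days before Jul 11; 4 mod 7 = 4, so Monday − 4 = Thursday.

Thursday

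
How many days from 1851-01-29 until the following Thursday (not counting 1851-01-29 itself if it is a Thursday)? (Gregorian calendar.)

Jan 29, 1851 is a Wednesday.
From Wednesday to the next Thursday is 1 day.

1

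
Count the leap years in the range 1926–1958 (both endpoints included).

8

Multiples of 4 in [1926,1958]: 8.
Of those, multiples of 100: 0 (not leap unless ÷400).
Multiples of 400: 0.
Leap years = 8 − 0 + 0 = 8.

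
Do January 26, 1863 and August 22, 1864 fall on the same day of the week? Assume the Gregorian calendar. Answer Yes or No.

From Jan 26, 1863 to Aug 22, 1864 is 574 days.
574 mod 7 = 0, so they are the same weekday.
(Jan 26, 1863 is a Monday; Aug 22, 1864 is a Monday.)

Yes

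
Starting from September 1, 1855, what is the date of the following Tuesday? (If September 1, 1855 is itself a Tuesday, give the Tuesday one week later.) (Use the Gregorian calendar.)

Sep 1, 1855 is a Saturday.
From Saturday to the next Tuesday is 3 days.
Sep 1, 1855 + 3 = Sep 4, 1855.

September 4, 1855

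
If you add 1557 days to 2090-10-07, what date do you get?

January 11, 2095

+365 (one year) → Oct 7, 2091 (1192 left).
+366 (one year; includes Feb 29, 2092) → Oct 7, 2092 (826 left).
+365 (one year) → Oct 7, 2093 (461 left).
+365 (one year) → Oct 7, 2094 (96 left).
Oct has 31 days: +25 → Nov 1, 2094 (71 left).
Nov has 30 days: +30 → Dec 1, 2094 (41 left).
Dec has 31 days: +31 → Jan 1, 2095 (10 left).
+10 → Jan 11, 2095.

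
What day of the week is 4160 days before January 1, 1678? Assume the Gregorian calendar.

Thursday

First find the weekday of Jan 1, 1678. Doomsday rule: the anchor day for the 1600s is Tuesday. For year 78: 78÷12 = 6 r 6, and 6÷4 = 1, so 6+6+1 = 13.
Tuesday + 13 ≡ Monday — that's 1678's doomsday.
In January the doomsday date is Jan 3 (1678 is not a leap year).
Jan 1 is 2 days before Jan 3; 2 mod 7 = 2, so Monday − 2 = Saturday.
4160 mod 7 = 2, so 4160 days before a Saturday is Saturday − 2 = Thursday.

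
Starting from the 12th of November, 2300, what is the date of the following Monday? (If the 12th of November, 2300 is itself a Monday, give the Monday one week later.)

November 19, 2300

Nov 12, 2300 is a Monday.
From Monday to the next Monday is 7 days.
Nov 12, 2300 + 7 = Nov 19, 2300.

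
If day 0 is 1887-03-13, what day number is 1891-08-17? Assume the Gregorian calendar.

Mar 13, 1887 → Mar 13, 1888: 366 days (Feb 29, 1888 is in that span).
Mar 13, 1888 → Mar 13, 1889: 365 days.
Mar 13, 1889 → Mar 13, 1890: 365 days.
Mar 13, 1890 → Mar 13, 1891: 365 days.
Mar 13, 1891 → Apr 13, 1891: 31 days (March has 31).
Apr 13, 1891 → May 13, 1891: 30 days (April has 30).
May 13, 1891 → Jun 13, 1891: 31 days (May has 31).
Jun 13, 1891 → Jul 13, 1891: 30 days (June has 30).
Jul 13, 1891 → Aug 13, 1891: 31 days (July has 31).
Aug 13, 1891 → Aug 17, 1891: 4 days.
Total: 1618 days.

1618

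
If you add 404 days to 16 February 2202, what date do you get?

+365 (one year) → Feb 16, 2203 (39 left).
Feb has 28 days: +13 → Mar 1, 2203 (26 left).
+26 → Mar 27, 2203.

March 27, 2203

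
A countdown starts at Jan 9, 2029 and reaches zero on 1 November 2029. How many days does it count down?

Jan 9, 2029 → Feb 9, 2029: 31 days (January has 31).
Feb 9, 2029 → Mar 9, 2029: 28 days (February has 28).
Mar 9, 2029 → Apr 9, 2029: 31 days (March has 31).
Apr 9, 2029 → May 9, 2029: 30 days (April has 30).
May 9, 2029 → Jun 9, 2029: 31 days (May has 31).
Jun 9, 2029 → Jul 9, 2029: 30 days (June has 30).
Jul 9, 2029 → Aug 9, 2029: 31 days (July has 31).
Aug 9, 2029 → Sep 9, 2029: 31 days (August has 31).
Sep 9, 2029 → Oct 9, 2029: 30 days (September has 30).
Oct 9, 2029 → Nov 1, 2029: 23 days.
Total: 296 days.

296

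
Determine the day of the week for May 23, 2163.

Monday

Doomsday rule: the anchor day for the 2100s is Sunday. For year 63: 63÷12 = 5 r 3, and 3÷4 = 0, so 5+3+0 = 8.
Sunday + 8 ≡ Monday — that's 2163's doomsday.
In May the doomsday date is May 9.
May 23 is 14 days after May 9; 14 mod 7 = 0, so Monday + 0 = Monday.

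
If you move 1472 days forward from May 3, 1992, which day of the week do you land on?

May 3, 1992 is a Sunday.
1472 mod 7 = 2, so 1472 days after a Sunday is Sunday + 2 = Tuesday.

Tuesday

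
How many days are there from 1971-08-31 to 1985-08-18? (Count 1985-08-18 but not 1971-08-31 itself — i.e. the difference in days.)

5101

Aug 31, 1971 → Aug 31, 1972: 366 days (Feb 29, 1972 is in that span).
Aug 31, 1972 → Aug 31, 1973: 365 days.
Aug 31, 1973 → Aug 31, 1974: 365 days.
Aug 31, 1974 → Aug 31, 1975: 365 days.
Aug 31, 1975 → Aug 31, 1976: 366 days (Feb 29, 1976 is in that span).
Aug 31, 1976 → Aug 31, 1977: 365 days.
Aug 31, 1977 → Aug 31, 1978: 365 days.
Aug 31, 1978 → Aug 31, 1979: 365 days.
Aug 31, 1979 → Aug 31, 1980: 366 days (Feb 29, 1980 is in that span).
Aug 31, 1980 → Aug 31, 1981: 365 days.
Aug 31, 1981 → Aug 31, 1982: 365 days.
Aug 31, 1982 → Aug 31, 1983: 365 days.
Aug 31, 1983 → Aug 31, 1984: 366 days (Feb 29, 1984 is in that span).
Aug 31, 1984 → Sep 30, 1984: 30 days (August has 31).
Sep 30, 1984 → Oct 30, 1984: 30 days (September has 30).
Oct 30, 1984 → Nov 30, 1984: 31 days (October has 31).
Nov 30, 1984 → Dec 30, 1984: 30 days (November has 30).
Dec 30, 1984 → Jan 30, 1985: 31 days (December has 31).
Jan 30, 1985 → Feb 28, 1985: 29 days (January has 31).
Feb 28, 1985 → Mar 28, 1985: 28 days (February has 28).
Mar 28, 1985 → Apr 28, 1985: 31 days (March has 31).
Apr 28, 1985 → May 28, 1985: 30 days (April has 30).
May 28, 1985 → Jun 28, 1985: 31 days (May has 31).
Jun 28, 1985 → Jul 28, 1985: 30 days (June has 30).
Jul 28, 1985 → Aug 18, 1985: 21 days.
Total: 5101 days.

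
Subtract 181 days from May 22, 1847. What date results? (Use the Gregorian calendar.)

−22 → Apr 30, 1847 (end of Apr, 30 days; 159 left).
−30 → Mar 31, 1847 (end of Mar, 31 days; 129 left).
−31 → Feb 28, 1847 (end of Feb, 28 days; 98 left).
−28 → Jan 31, 1847 (end of Jan, 31 days; 70 left).
−31 → Dec 31, 1846 (end of Dec, 31 days; 39 left).
−31 → Nov 30, 1846 (end of Nov, 30 days; 8 left).
−8 → Nov 22, 1846.

November 22, 1846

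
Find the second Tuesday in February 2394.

February 1, 2394 is a Tuesday.
The first Tuesday is therefore February 1 (same day).
The second Tuesday is 1 + 1×7 = February 8.

February 8, 2394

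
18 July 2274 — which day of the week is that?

Saturday

Doomsday rule: the anchor day for the 2200s is Friday. For year 74: 74÷12 = 6 r 2, and 2÷4 = 0, so 6+2+0 = 8.
Friday + 8 ≡ Saturday — that's 2274's doomsday.
In July the doomsday date is Jul 11.
Jul 18 is 7 days after Jul 11; 7 mod 7 = 0, so Saturday + 0 = Saturday.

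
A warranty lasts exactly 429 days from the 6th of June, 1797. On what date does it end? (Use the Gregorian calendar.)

August 9, 1798

+365 (one year) → Jun 6, 1798 (64 left).
Jun has 30 days: +25 → Jul 1, 1798 (39 left).
Jul has 31 days: +31 → Aug 1, 1798 (8 left).
+8 → Aug 9, 1798.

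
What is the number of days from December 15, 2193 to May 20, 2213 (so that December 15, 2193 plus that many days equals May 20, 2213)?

7095

Dec 15, 2193 → Dec 15, 2194: 365 days.
Dec 15, 2194 → Dec 15, 2195: 365 days.
Dec 15, 2195 → Dec 15, 2196: 366 days (Feb 29, 2196 is in that span).
Dec 15, 2196 → Dec 15, 2197: 365 days.
Dec 15, 2197 → Dec 15, 2198: 365 days.
Dec 15, 2198 → Dec 15, 2199: 365 days.
Dec 15, 2199 → Dec 15, 2200: 365 days.
Dec 15, 2200 → Dec 15, 2201: 365 days.
Dec 15, 2201 → Dec 15, 2202: 365 days.
Dec 15, 2202 → Dec 15, 2203: 365 days.
Dec 15, 2203 → Dec 15, 2204: 366 days (Feb 29, 2204 is in that span).
Dec 15, 2204 → Dec 15, 2205: 365 days.
Dec 15, 2205 → Dec 15, 2206: 365 days.
Dec 15, 2206 → Dec 15, 2207: 365 days.
Dec 15, 2207 → Dec 15, 2208: 366 days (Feb 29, 2208 is in that span).
Dec 15, 2208 → Dec 15, 2209: 365 days.
Dec 15, 2209 → Dec 15, 2210: 365 days.
Dec 15, 2210 → Dec 15, 2211: 365 days.
Dec 15, 2211 → Dec 15, 2212: 366 days (Feb 29, 2212 is in that span).
Dec 15, 2212 → Jan 15, 2213: 31 days (December has 31).
Jan 15, 2213 → Feb 15, 2213: 31 days (January has 31).
Feb 15, 2213 → Mar 15, 2213: 28 days (February has 28).
Mar 15, 2213 → Apr 15, 2213: 31 days (March has 31).
Apr 15, 2213 → May 15, 2213: 30 days (April has 30).
May 15, 2213 → May 20, 2213: 5 days.
Total: 7095 days.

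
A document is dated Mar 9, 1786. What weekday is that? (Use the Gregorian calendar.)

Doomsday rule: the anchor day for the 1700s is Sunday. For year 86: 86÷12 = 7 r 2, and 2÷4 = 0, so 7+2+0 = 9.
Sunday + 9 ≡ Tuesday — that's 1786's doomsday.
In March the doomsday date is Mar 14.
Mar 9 is 5 days before Mar 14; 5 mod 7 = 5, so Tuesday − 5 = Thursday.

Thursday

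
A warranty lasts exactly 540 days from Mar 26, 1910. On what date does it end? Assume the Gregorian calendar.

September 17, 1911

+365 (one year) → Mar 26, 1911 (175 left).
Mar has 31 days: +6 → Apr 1, 1911 (169 left).
Apr has 30 days: +30 → May 1, 1911 (139 left).
May has 31 days: +31 → Jun 1, 1911 (108 left).
Jun has 30 days: +30 → Jul 1, 1911 (78 left).
Jul has 31 days: +31 → Aug 1, 1911 (47 left).
Aug has 31 days: +31 → Sep 1, 1911 (16 left).
+16 → Sep 17, 1911.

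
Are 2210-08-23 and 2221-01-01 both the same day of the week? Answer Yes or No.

From Aug 23, 2210 to Jan 1, 2221 is 3784 days.
3784 mod 7 = 4, so they are different weekdays.
(Aug 23, 2210 is a Thursday; Jan 1, 2221 is a Monday.)

No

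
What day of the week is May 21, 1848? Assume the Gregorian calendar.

Sunday

Doomsday rule: the anchor day for the 1800s is Friday. For year 48: 48÷12 = 4 r 0, and 0÷4 = 0, so 4+0+0 = 4.
Friday + 4 ≡ Tuesday — that's 1848's doomsday.
In May the doomsday date is May 9.
May 21 is 12 days after May 9; 12 mod 7 = 5, so Tuesday + 5 = Sunday.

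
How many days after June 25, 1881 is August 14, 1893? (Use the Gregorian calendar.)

4433

Jun 25, 1881 → Jun 25, 1882: 365 days.
Jun 25, 1882 → Jun 25, 1883: 365 days.
Jun 25, 1883 → Jun 25, 1884: 366 days (Feb 29, 1884 is in that span).
Jun 25, 1884 → Jun 25, 1885: 365 days.
Jun 25, 1885 → Jun 25, 1886: 365 days.
Jun 25, 1886 → Jun 25, 1887: 365 days.
Jun 25, 1887 → Jun 25, 1888: 366 days (Feb 29, 1888 is in that span).
Jun 25, 1888 → Jun 25, 1889: 365 days.
Jun 25, 1889 → Jun 25, 1890: 365 days.
Jun 25, 1890 → Jun 25, 1891: 365 days.
Jun 25, 1891 → Jun 25, 1892: 366 days (Feb 29, 1892 is in that span).
Jun 25, 1892 → Jun 25, 1893: 365 days.
Jun 25, 1893 → Jul 25, 1893: 30 days (June has 30).
Jul 25, 1893 → Aug 14, 1893: 20 days.
Total: 4433 days.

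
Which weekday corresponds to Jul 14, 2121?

Doomsday rule: the anchor day for the 2100s is Sunday. For year 21: 21÷12 = 1 r 9, and 9÷4 = 2, so 1+9+2 = 12.
Sunday + 12 ≡ Friday — that's 2121's doomsday.
In July the doomsday date is Jul 11.
Jul 14 is 3 days after Jul 11; 3 mod 7 = 3, so Friday + 3 = Monday.

Monday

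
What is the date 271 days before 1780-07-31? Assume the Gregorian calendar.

−31 → Jun 30, 1780 (end of Jun, 30 days; 240 left).
−30 → May 31, 1780 (end of May, 31 days; 210 left).
−31 → Apr 30, 1780 (end of Apr, 30 days; 179 left).
−30 → Mar 31, 1780 (end of Mar, 31 days; 149 left).
−31 → Feb 29, 1780 (end of Feb, 29 days; 118 left).
−29 → Jan 31, 1780 (end of Jan, 31 days; 89 left).
−31 → Dec 31, 1779 (end of Dec, 31 days; 58 left).
−31 → Nov 30, 1779 (end of Nov, 30 days; 27 left).
−27 → Nov 3, 1779.

November 3, 1779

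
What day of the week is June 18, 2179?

Friday

Doomsday rule: the anchor day for the 2100s is Sunday. For year 79: 79÷12 = 6 r 7, and 7÷4 = 1, so 6+7+1 = 14.
Sunday + 14 ≡ Sunday — that's 2179's doomsday.
In June the doomsday date is Jun 6.
Jun 18 is 12 days after Jun 6; 12 mod 7 = 5, so Sunday + 5 = Friday.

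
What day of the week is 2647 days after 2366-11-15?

Wednesday

Nov 15, 2366 is a Tuesday.
2647 mod 7 = 1, so 2647 days after a Tuesday is Tuesday + 1 = Wednesday.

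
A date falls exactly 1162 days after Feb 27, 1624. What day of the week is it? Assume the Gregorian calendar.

Tuesday

Feb 27, 1624 is a Tuesday.
1162 mod 7 = 0, so 1162 days after a Tuesday is Tuesday + 0 = Tuesday.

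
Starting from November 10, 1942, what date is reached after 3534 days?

+365 (one year) → Nov 10, 1943 (3169 left).
+366 (one year; includes Feb 29, 1944) → Nov 10, 1944 (2803 left).
+365 (one year) → Nov 10, 1945 (2438 left).
+365 (one year) → Nov 10, 1946 (2073 left).
+365 (one year) → Nov 10, 1947 (1708 left).
+366 (one year; includes Feb 29, 1948) → Nov 10, 1948 (1342 left).
+365 (one year) → Nov 10, 1949 (977 left).
+365 (one year) → Nov 10, 1950 (612 left).
+365 (one year) → Nov 10, 1951 (247 left).
Nov has 30 days: +21 → Dec 1, 1951 (226 left).
Dec has 31 days: +31 → Jan 1, 1952 (195 left).
Jan has 31 days: +31 → Feb 1, 1952 (164 left).
Feb has 29 days: +29 → Mar 1, 1952 (135 left).
Mar has 31 days: +31 → Apr 1, 1952 (104 left).
Apr has 30 days: +30 → May 1, 1952 (74 left).
May has 31 days: +31 → Jun 1, 1952 (43 left).
Jun has 30 days: +30 → Jul 1, 1952 (13 left).
+13 → Jul 14, 1952.

July 14, 1952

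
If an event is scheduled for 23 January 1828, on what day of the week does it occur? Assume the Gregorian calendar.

Wednesday

Doomsday rule: the anchor day for the 1800s is Friday. For year 28: 28÷12 = 2 r 4, and 4÷4 = 1, so 2+4+1 = 7.
Friday + 7 ≡ Friday — that's 1828's doomsday.
In January the doomsday date is Jan 4 (1828 is a leap year (divisible by 4)).
Jan 23 is 19 days after Jan 4; 19 mod 7 = 5, so Friday + 5 = Wednesday.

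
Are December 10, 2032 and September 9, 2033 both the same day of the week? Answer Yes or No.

From Dec 10, 2032 to Sep 9, 2033 is 273 days.
273 mod 7 = 0, so they are the same weekday.
(Dec 10, 2032 is a Friday; Sep 9, 2033 is a Friday.)

Yes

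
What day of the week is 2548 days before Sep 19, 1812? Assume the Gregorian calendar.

Sep 19, 1812 is a Saturday.
2548 mod 7 = 0, so 2548 days before a Saturday is Saturday − 0 = Saturday.

Saturday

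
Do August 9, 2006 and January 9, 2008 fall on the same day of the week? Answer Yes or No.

From Aug 9, 2006 to Jan 9, 2008 is 518 days.
518 mod 7 = 0, so they are the same weekday.
(Aug 9, 2006 is a Wednesday; Jan 9, 2008 is a Wednesday.)

Yes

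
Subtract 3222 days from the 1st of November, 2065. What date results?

−365 (one year) → Nov 1, 2064 (2857 left).
−366 (one year; includes Feb 29, 2064) → Nov 1, 2063 (2491 left).
−365 (one year) → Nov 1, 2062 (2126 left).
−365 (one year) → Nov 1, 2061 (1761 left).
−365 (one year) → Nov 1, 2060 (1396 left).
−366 (one year; includes Feb 29, 2060) → Nov 1, 2059 (1030 left).
−365 (one year) → Nov 1, 2058 (665 left).
−365 (one year) → Nov 1, 2057 (300 left).
−1 → Oct 31, 2057 (end of Oct, 31 days; 299 left).
−31 → Sep 30, 2057 (end of Sep, 30 days; 268 left).
−30 → Aug 31, 2057 (end of Aug, 31 days; 238 left).
−31 → Jul 31, 2057 (end of Jul, 31 days; 207 left).
−31 → Jun 30, 2057 (end of Jun, 30 days; 176 left).
−30 → May 31, 2057 (end of May, 31 days; 146 left).
−31 → Apr 30, 2057 (end of Apr, 30 days; 115 left).
−30 → Mar 31, 2057 (end of Mar, 31 days; 85 left).
−31 → Feb 28, 2057 (end of Feb, 28 days; 54 left).
−28 → Jan 31, 2057 (end of Jan, 31 days; 26 left).
−26 → Jan 5, 2057.

January 5, 2057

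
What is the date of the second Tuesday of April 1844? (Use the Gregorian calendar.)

April 1, 1844 is a Monday.
The first Tuesday is therefore April 2 (1 days later).
The second Tuesday is 2 + 1×7 = April 9.

April 9, 1844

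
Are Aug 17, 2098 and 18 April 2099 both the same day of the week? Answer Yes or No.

No

From Aug 17, 2098 to Apr 18, 2099 is 244 days.
244 mod 7 = 6, so they are different weekdays.
(Aug 17, 2098 is a Sunday; Apr 18, 2099 is a Saturday.)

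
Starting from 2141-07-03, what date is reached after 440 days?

+365 (one year) → Jul 3, 2142 (75 left).
Jul has 31 days: +29 → Aug 1, 2142 (46 left).
Aug has 31 days: +31 → Sep 1, 2142 (15 left).
+15 → Sep 16, 2142.

September 16, 2142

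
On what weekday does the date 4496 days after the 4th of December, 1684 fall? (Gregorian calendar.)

Wednesday

First find the weekday of Dec 4, 1684. Doomsday rule: the anchor day for the 1600s is Tuesday. For year 84: 84÷12 = 7 r 0, and 0÷4 = 0, so 7+0+0 = 7.
Tuesday + 7 ≡ Tuesday — that's 1684's doomsday.
In December the doomsday date is Dec 12.
Dec 4 is 8 days before Dec 12; 8 mod 7 = 1, so Tuesday − 1 = Monday.
4496 mod 7 = 2, so 4496 days after a Monday is Monday + 2 = Wednesday.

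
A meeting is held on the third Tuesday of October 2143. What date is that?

October 1, 2143 is a Tuesday.
The first Tuesday is therefore October 1 (same day).
The third Tuesday is 1 + 2×7 = October 15.

October 15, 2143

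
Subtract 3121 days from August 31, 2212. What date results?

−366 (one year; includes Feb 29, 2212) → Aug 31, 2211 (2755 left).
−365 (one year) → Aug 31, 2210 (2390 left).
−365 (one year) → Aug 31, 2209 (2025 left).
−365 (one year) → Aug 31, 2208 (1660 left).
−366 (one year; includes Feb 29, 2208) → Aug 31, 2207 (1294 left).
−365 (one year) → Aug 31, 2206 (929 left).
−365 (one year) → Aug 31, 2205 (564 left).
−365 (one year) → Aug 31, 2204 (199 left).
−31 → Jul 31, 2204 (end of Jul, 31 days; 168 left).
−31 → Jun 30, 2204 (end of Jun, 30 days; 137 left).
−30 → May 31, 2204 (end of May, 31 days; 107 left).
−31 → Apr 30, 2204 (end of Apr, 30 days; 76 left).
−30 → Mar 31, 2204 (end of Mar, 31 days; 46 left).
−31 → Feb 29, 2204 (end of Feb, 29 days; 15 left).
−15 → Feb 14, 2204.

February 14, 2204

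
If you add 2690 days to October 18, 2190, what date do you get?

+365 (one year) → Oct 18, 2191 (2325 left).
+366 (one year; includes Feb 29, 2192) → Oct 18, 2192 (1959 left).
+365 (one year) → Oct 18, 2193 (1594 left).
+365 (one year) → Oct 18, 2194 (1229 left).
+365 (one year) → Oct 18, 2195 (864 left).
+366 (one year; includes Feb 29, 2196) → Oct 18, 2196 (498 left).
+365 (one year) → Oct 18, 2197 (133 left).
Oct has 31 days: +14 → Nov 1, 2197 (119 left).
Nov has 30 days: +30 → Dec 1, 2197 (89 left).
Dec has 31 days: +31 → Jan 1, 2198 (58 left).
Jan has 31 days: +31 → Feb 1, 2198 (27 left).
+27 → Feb 28, 2198.

February 28, 2198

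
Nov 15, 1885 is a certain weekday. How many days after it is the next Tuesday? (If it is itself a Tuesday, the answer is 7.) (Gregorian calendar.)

Nov 15, 1885 is a Sunday.
From Sunday to the next Tuesday is 2 days.

2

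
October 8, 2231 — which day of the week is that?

Saturday

Doomsday rule: the anchor day for the 2200s is Friday. For year 31: 31÷12 = 2 r 7, and 7÷4 = 1, so 2+7+1 = 10.
Friday + 10 ≡ Monday — that's 2231's doomsday.
In October the doomsday date is Oct 10.
Oct 8 is 2 days before Oct 10; 2 mod 7 = 2, so Monday − 2 = Saturday.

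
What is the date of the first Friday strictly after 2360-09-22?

Sep 22, 2360 is a Thursday.
From Thursday to the next Friday is 1 day.
Sep 22, 2360 + 1 = Sep 23, 2360.

September 23, 2360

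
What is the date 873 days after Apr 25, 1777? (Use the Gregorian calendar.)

September 15, 1779

+365 (one year) → Apr 25, 1778 (508 left).
+365 (one year) → Apr 25, 1779 (143 left).
Apr has 30 days: +6 → May 1, 1779 (137 left).
May has 31 days: +31 → Jun 1, 1779 (106 left).
Jun has 30 days: +30 → Jul 1, 1779 (76 left).
Jul has 31 days: +31 → Aug 1, 1779 (45 left).
Aug has 31 days: +31 → Sep 1, 1779 (14 left).
+14 → Sep 15, 1779.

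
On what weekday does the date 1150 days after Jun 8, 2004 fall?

Thursday

First find the weekday of Jun 8, 2004. Doomsday rule: the anchor day for the 2000s is Tuesday. For year 04: 4÷12 = 0 r 4, and 4÷4 = 1, so 0+4+1 = 5.
Tuesday + 5 ≡ Sunday — that's 2004's doomsday.
In June the doomsday date is Jun 6.
Jun 8 is 2 days after Jun 6; 2 mod 7 = 2, so Sunday + 2 = Tuesday.
1150 mod 7 = 2, so 1150 days after a Tuesday is Tuesday + 2 = Thursday.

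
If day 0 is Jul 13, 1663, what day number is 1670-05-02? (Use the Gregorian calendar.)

2485

Jul 13, 1663 → Jul 13, 1664: 366 days (Feb 29, 1664 is in that span).
Jul 13, 1664 → Jul 13, 1665: 365 days.
Jul 13, 1665 → Jul 13, 1666: 365 days.
Jul 13, 1666 → Jul 13, 1667: 365 days.
Jul 13, 1667 → Jul 13, 1668: 366 days (Feb 29, 1668 is in that span).
Jul 13, 1668 → Jul 13, 1669: 365 days.
Jul 13, 1669 → Aug 13, 1669: 31 days (July has 31).
Aug 13, 1669 → Sep 13, 1669: 31 days (August has 31).
Sep 13, 1669 → Oct 13, 1669: 30 days (September has 30).
Oct 13, 1669 → Nov 13, 1669: 31 days (October has 31).
Nov 13, 1669 → Dec 13, 1669: 30 days (November has 30).
Dec 13, 1669 → Jan 13, 1670: 31 days (December has 31).
Jan 13, 1670 → Feb 13, 1670: 31 days (January has 31).
Feb 13, 1670 → Mar 13, 1670: 28 days (February has 28).
Mar 13, 1670 → Apr 13, 1670: 31 days (March has 31).
Apr 13, 1670 → May 2, 1670: 19 days.
Total: 2485 days.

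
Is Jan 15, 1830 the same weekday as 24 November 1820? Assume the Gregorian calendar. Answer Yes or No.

From Nov 24, 1820 to Jan 15, 1830 is 3339 days.
3339 mod 7 = 0, so they are the same weekday.
(Nov 24, 1820 is a Friday; Jan 15, 1830 is a Friday.)

Yes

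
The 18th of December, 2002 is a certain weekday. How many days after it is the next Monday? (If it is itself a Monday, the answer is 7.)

5

Dec 18, 2002 is a Wednesday.
From Wednesday to the next Monday is 5 days.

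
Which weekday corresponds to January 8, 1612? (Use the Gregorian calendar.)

Sunday

Doomsday rule: the anchor day for the 1600s is Tuesday. For year 12: 12÷12 = 1 r 0, and 0÷4 = 0, so 1+0+0 = 1.
Tuesday + 1 ≡ Wednesday — that's 1612's doomsday.
In January the doomsday date is Jan 4 (1612 is a leap year (divisible by 4)).
Jan 8 is 4 days after Jan 4; 4 mod 7 = 4, so Wednesday + 4 = Sunday.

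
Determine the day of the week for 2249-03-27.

Doomsday rule: the anchor day for the 2200s is Friday. For year 49: 49÷12 = 4 r 1, and 1÷4 = 0, so 4+1+0 = 5.
Friday + 5 ≡ Wednesday — that's 2249's doomsday.
In March the doomsday date is Mar 14.
Mar 27 is 13 days after Mar 14; 13 mod 7 = 6, so Wednesday + 6 = Tuesday.

Tuesday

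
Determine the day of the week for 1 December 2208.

Thursday

January 1, 2208 is a Friday.
Jan 1, 2208 → Feb 1, 2208: 31 days (January has 31).
Feb 1, 2208 → Mar 1, 2208: 29 days (February has 29).
Mar 1, 2208 → Apr 1, 2208: 31 days (March has 31).
Apr 1, 2208 → May 1, 2208: 30 days (April has 30).
May 1, 2208 → Jun 1, 2208: 31 days (May has 31).
Jun 1, 2208 → Jul 1, 2208: 30 days (June has 30).
Jul 1, 2208 → Aug 1, 2208: 31 days (July has 31).
Aug 1, 2208 → Sep 1, 2208: 31 days (August has 31).
Sep 1, 2208 → Oct 1, 2208: 30 days (September has 30).
Oct 1, 2208 → Nov 1, 2208: 31 days (October has 31).
Nov 1, 2208 → Dec 1, 2208: 30 days.
Total: 335 days.
335 mod 7 = 6, so Friday + 6 = Thursday.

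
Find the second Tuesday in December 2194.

December 9, 2194

December 1, 2194 is a Monday.
The first Tuesday is therefore December 2 (1 days later).
The second Tuesday is 2 + 1×7 = December 9.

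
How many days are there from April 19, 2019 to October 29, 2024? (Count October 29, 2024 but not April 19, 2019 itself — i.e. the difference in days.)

2020

Apr 19, 2019 → Apr 19, 2020: 366 days (Feb 29, 2020 is in that span).
Apr 19, 2020 → Apr 19, 2021: 365 days.
Apr 19, 2021 → Apr 19, 2022: 365 days.
Apr 19, 2022 → Apr 19, 2023: 365 days.
Apr 19, 2023 → Apr 19, 2024: 366 days (Feb 29, 2024 is in that span).
Apr 19, 2024 → May 19, 2024: 30 days (April has 30).
May 19, 2024 → Jun 19, 2024: 31 days (May has 31).
Jun 19, 2024 → Jul 19, 2024: 30 days (June has 30).
Jul 19, 2024 → Aug 19, 2024: 31 days (July has 31).
Aug 19, 2024 → Sep 19, 2024: 31 days (August has 31).
Sep 19, 2024 → Oct 19, 2024: 30 days (September has 30).
Oct 19, 2024 → Oct 29, 2024: 10 days.
Total: 2020 days.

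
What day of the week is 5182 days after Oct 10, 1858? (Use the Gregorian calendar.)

First find the weekday of Oct 10, 1858. Doomsday rule: the anchor day for the 1800s is Friday. For year 58: 58÷12 = 4 r 10, and 10÷4 = 2, so 4+10+2 = 16.
Friday + 16 ≡ Sunday — that's 1858's doomsday.
In October the doomsday date is Oct 10.
Oct 10 is the doomsday itself: Sunday.
5182 mod 7 = 2, so 5182 days after a Sunday is Sunday + 2 = Tuesday.

Tuesday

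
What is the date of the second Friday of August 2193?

August 9, 2193

August 1, 2193 is a Thursday.
The first Friday is therefore August 2 (1 days later).
The second Friday is 2 + 1×7 = August 9.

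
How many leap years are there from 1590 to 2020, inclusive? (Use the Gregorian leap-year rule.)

Multiples of 4 in [1590,2020]: 108.
Of those, multiples of 100: 5 (not leap unless ÷400).
Multiples of 400: 2.
Leap years = 108 − 5 + 2 = 105.

105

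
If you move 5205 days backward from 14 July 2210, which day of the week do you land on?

First find the weekday of Jul 14, 2210. Doomsday rule: the anchor day for the 2200s is Friday. For year 10: 10÷12 = 0 r 10, and 10÷4 = 2, so 0+10+2 = 12.
Friday + 12 ≡ Wednesday — that's 2210's doomsday.
In July the doomsday date is Jul 11.
Jul 14 is 3 days after Jul 11; 3 mod 7 = 3, so Wednesday + 3 = Saturday.
5205 mod 7 = 4, so 5205 days before a Saturday is Saturday − 4 = Tuesday.

Tuesday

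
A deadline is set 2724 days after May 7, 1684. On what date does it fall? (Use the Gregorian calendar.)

October 22, 1691

+365 (one year) → May 7, 1685 (2359 left).
+365 (one year) → May 7, 1686 (1994 left).
+365 (one year) → May 7, 1687 (1629 left).
+366 (one year; includes Feb 29, 1688) → May 7, 1688 (1263 left).
+365 (one year) → May 7, 1689 (898 left).
+365 (one year) → May 7, 1690 (533 left).
+365 (one year) → May 7, 1691 (168 left).
May has 31 days: +25 → Jun 1, 1691 (143 left).
Jun has 30 days: +30 → Jul 1, 1691 (113 left).
Jul has 31 days: +31 → Aug 1, 1691 (82 left).
Aug has 31 days: +31 → Sep 1, 1691 (51 left).
Sep has 30 days: +30 → Oct 1, 1691 (21 left).
+21 → Oct 22, 1691.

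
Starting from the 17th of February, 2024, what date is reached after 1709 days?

October 22, 2028

+366 (one year; includes Feb 29, 2024) → Feb 17, 2025 (1343 left).
+365 (one year) → Feb 17, 2026 (978 left).
+365 (one year) → Feb 17, 2027 (613 left).
+365 (one year) → Feb 17, 2028 (248 left).
Feb has 29 days: +13 → Mar 1, 2028 (235 left).
Mar has 31 days: +31 → Apr 1, 2028 (204 left).
Apr has 30 days: +30 → May 1, 2028 (174 left).
May has 31 days: +31 → Jun 1, 2028 (143 left).
Jun has 30 days: +30 → Jul 1, 2028 (113 left).
Jul has 31 days: +31 → Aug 1, 2028 (82 left).
Aug has 31 days: +31 → Sep 1, 2028 (51 left).
Sep has 30 days: +30 → Oct 1, 2028 (21 left).
+21 → Oct 22, 2028.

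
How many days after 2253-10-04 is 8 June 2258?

Oct 4, 2253 → Oct 4, 2254: 365 days.
Oct 4, 2254 → Oct 4, 2255: 365 days.
Oct 4, 2255 → Oct 4, 2256: 366 days (Feb 29, 2256 is in that span).
Oct 4, 2256 → Oct 4, 2257: 365 days.
Oct 4, 2257 → Nov 4, 2257: 31 days (October has 31).
Nov 4, 2257 → Dec 4, 2257: 30 days (November has 30).
Dec 4, 2257 → Jan 4, 2258: 31 days (December has 31).
Jan 4, 2258 → Feb 4, 2258: 31 days (January has 31).
Feb 4, 2258 → Mar 4, 2258: 28 days (February has 28).
Mar 4, 2258 → Apr 4, 2258: 31 days (March has 31).
Apr 4, 2258 → May 4, 2258: 30 days (April has 30).
May 4, 2258 → Jun 4, 2258: 31 days (May has 31).
Jun 4, 2258 → Jun 8, 2258: 4 days.
Total: 1708 days.

1708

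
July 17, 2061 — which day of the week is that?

Doomsday rule: the anchor day for the 2000s is Tuesday. For year 61: 61÷12 = 5 r 1, and 1÷4 = 0, so 5+1+0 = 6.
Tuesday + 6 ≡ Monday — that's 2061's doomsday.
In July the doomsday date is Jul 11.
Jul 17 is 6 days after Jul 11; 6 mod 7 = 6, so Monday + 6 = Sunday.

Sunday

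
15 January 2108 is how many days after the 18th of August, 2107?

150

Aug 18, 2107 → Sep 18, 2107: 31 days (August has 31).
Sep 18, 2107 → Oct 18, 2107: 30 days (September has 30).
Oct 18, 2107 → Nov 18, 2107: 31 days (October has 31).
Nov 18, 2107 → Dec 18, 2107: 30 days (November has 30).
Dec 18, 2107 → Jan 15, 2108: 28 days.
Total: 150 days.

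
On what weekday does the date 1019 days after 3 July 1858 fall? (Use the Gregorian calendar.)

Jul 3, 1858 is a Saturday.
1019 mod 7 = 4, so 1019 days after a Saturday is Saturday + 4 = Wednesday.

Wednesday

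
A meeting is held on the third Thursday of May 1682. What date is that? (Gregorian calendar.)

May 1, 1682 is a Friday.
The first Thursday is therefore May 7 (6 days later).
The third Thursday is 7 + 2×7 = May 21.

May 21, 1682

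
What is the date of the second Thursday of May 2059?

May 8, 2059

May 1, 2059 is a Thursday.
The first Thursday is therefore May 1 (same day).
The second Thursday is 1 + 1×7 = May 8.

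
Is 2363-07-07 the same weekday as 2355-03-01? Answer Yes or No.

No

From Mar 1, 2355 to Jul 7, 2363 is 3050 days.
3050 mod 7 = 5, so they are different weekdays.
(Mar 1, 2355 is a Tuesday; Jul 7, 2363 is a Sunday.)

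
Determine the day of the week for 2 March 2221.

Doomsday rule: the anchor day for the 2200s is Friday. For year 21: 21÷12 = 1 r 9, and 9÷4 = 2, so 1+9+2 = 12.
Friday + 12 ≡ Wednesday — that's 2221's doomsday.
In March the doomsday date is Mar 14.
Mar 2 is 12 days before Mar 14; 12 mod 7 = 5, so Wednesday − 5 = Friday.

Friday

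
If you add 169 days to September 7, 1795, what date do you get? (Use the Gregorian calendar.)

Sep has 30 days: +24 → Oct 1, 1795 (145 left).
Oct has 31 days: +31 → Nov 1, 1795 (114 left).
Nov has 30 days: +30 → Dec 1, 1795 (84 left).
Dec has 31 days: +31 → Jan 1, 1796 (53 left).
Jan has 31 days: +31 → Feb 1, 1796 (22 left).
+22 → Feb 23, 1796.

February 23, 1796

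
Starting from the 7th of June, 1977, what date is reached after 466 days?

+365 (one year) → Jun 7, 1978 (101 left).
Jun has 30 days: +24 → Jul 1, 1978 (77 left).
Jul has 31 days: +31 → Aug 1, 1978 (46 left).
Aug has 31 days: +31 → Sep 1, 1978 (15 left).
+15 → Sep 16, 1978.

September 16, 1978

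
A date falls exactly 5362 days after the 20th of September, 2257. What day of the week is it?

Sunday

Sep 20, 2257 is a Sunday.
5362 mod 7 = 0, so 5362 days after a Sunday is Sunday + 0 = Sunday.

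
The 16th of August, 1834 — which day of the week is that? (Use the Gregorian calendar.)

Doomsday rule: the anchor day for the 1800s is Friday. For year 34: 34÷12 = 2 r 10, and 10÷4 = 2, so 2+10+2 = 14.
Friday + 14 ≡ Friday — that's 1834's doomsday.
In August the doomsday date is Aug 8.
Aug 16 is 8 days after Aug 8; 8 mod 7 = 1, so Friday + 1 = Saturday.

Saturday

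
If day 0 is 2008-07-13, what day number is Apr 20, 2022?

Jul 13, 2008 → Jul 13, 2009: 365 days.
Jul 13, 2009 → Jul 13, 2010: 365 days.
Jul 13, 2010 → Jul 13, 2011: 365 days.
Jul 13, 2011 → Jul 13, 2012: 366 days (Feb 29, 2012 is in that span).
Jul 13, 2012 → Jul 13, 2013: 365 days.
Jul 13, 2013 → Jul 13, 2014: 365 days.
Jul 13, 2014 → Jul 13, 2015: 365 days.
Jul 13, 2015 → Jul 13, 2016: 366 days (Feb 29, 2016 is in that span).
Jul 13, 2016 → Jul 13, 2017: 365 days.
Jul 13, 2017 → Jul 13, 2018: 365 days.
Jul 13, 2018 → Jul 13, 2019: 365 days.
Jul 13, 2019 → Jul 13, 2020: 366 days (Feb 29, 2020 is in that span).
Jul 13, 2020 → Jul 13, 2021: 365 days.
Jul 13, 2021 → Aug 13, 2021: 31 days (July has 31).
Aug 13, 2021 → Sep 13, 2021: 31 days (August has 31).
Sep 13, 2021 → Oct 13, 2021: 30 days (September has 30).
Oct 13, 2021 → Nov 13, 2021: 31 days (October has 31).
Nov 13, 2021 → Dec 13, 2021: 30 days (November has 30).
Dec 13, 2021 → Jan 13, 2022: 31 days (December has 31).
Jan 13, 2022 → Feb 13, 2022: 31 days (January has 31).
Feb 13, 2022 → Mar 13, 2022: 28 days (February has 28).
Mar 13, 2022 → Apr 13, 2022: 31 days (March has 31).
Apr 13, 2022 → Apr 20, 2022: 7 days.
Total: 5029 days.

5029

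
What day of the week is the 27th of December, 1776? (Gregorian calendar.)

Doomsday rule: the anchor day for the 1700s is Sunday. For year 76: 76÷12 = 6 r 4, and 4÷4 = 1, so 6+4+1 = 11.
Sunday + 11 ≡ Thursday — that's 1776's doomsday.
In December the doomsday date is Dec 12.
Dec 27 is 15 days after Dec 12; 15 mod 7 = 1, so Thursday + 1 = Friday.

Friday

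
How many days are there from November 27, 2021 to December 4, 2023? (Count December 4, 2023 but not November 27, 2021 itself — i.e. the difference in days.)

Nov 27, 2021 → Nov 27, 2022: 365 days.
Nov 27, 2022 → Dec 27, 2022: 30 days (November has 30).
Dec 27, 2022 → Jan 27, 2023: 31 days (December has 31).
Jan 27, 2023 → Feb 27, 2023: 31 days (January has 31).
Feb 27, 2023 → Mar 27, 2023: 28 days (February has 28).
Mar 27, 2023 → Apr 27, 2023: 31 days (March has 31).
Apr 27, 2023 → May 27, 2023: 30 days (April has 30).
May 27, 2023 → Jun 27, 2023: 31 days (May has 31).
Jun 27, 2023 → Jul 27, 2023: 30 days (June has 30).
Jul 27, 2023 → Aug 27, 2023: 31 days (July has 31).
Aug 27, 2023 → Sep 27, 2023: 31 days (August has 31).
Sep 27, 2023 → Oct 27, 2023: 30 days (September has 30).
Oct 27, 2023 → Nov 27, 2023: 31 days (October has 31).
Nov 27, 2023 → Dec 4, 2023: 7 days.
Total: 737 days.

737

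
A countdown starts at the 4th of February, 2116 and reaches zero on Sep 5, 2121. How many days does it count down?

Feb 4, 2116 → Feb 4, 2117: 366 days (Feb 29, 2116 is in that span).
Feb 4, 2117 → Feb 4, 2118: 365 days.
Feb 4, 2118 → Feb 4, 2119: 365 days.
Feb 4, 2119 → Feb 4, 2120: 365 days.
Feb 4, 2120 → Feb 4, 2121: 366 days (Feb 29, 2120 is in that span).
Feb 4, 2121 → Mar 4, 2121: 28 days (February has 28).
Mar 4, 2121 → Apr 4, 2121: 31 days (March has 31).
Apr 4, 2121 → May 4, 2121: 30 days (April has 30).
May 4, 2121 → Jun 4, 2121: 31 days (May has 31).
Jun 4, 2121 → Jul 4, 2121: 30 days (June has 30).
Jul 4, 2121 → Aug 4, 2121: 31 days (July has 31).
Aug 4, 2121 → Sep 4, 2121: 31 days (August has 31).
Sep 4, 2121 → Sep 5, 2121: 1 days.
Total: 2040 days.

2040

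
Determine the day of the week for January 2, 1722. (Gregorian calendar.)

Friday

Doomsday rule: the anchor day for the 1700s is Sunday. For year 22: 22÷12 = 1 r 10, and 10÷4 = 2, so 1+10+2 = 13.
Sunday + 13 ≡ Saturday — that's 1722's doomsday.
In January the doomsday date is Jan 3 (1722 is not a leap year).
Jan 2 is 1 day before Jan 3; 1 mod 7 = 1, so Saturday − 1 = Friday.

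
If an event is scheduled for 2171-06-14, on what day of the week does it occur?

Doomsday rule: the anchor day for the 2100s is Sunday. For year 71: 71÷12 = 5 r 11, and 11÷4 = 2, so 5+11+2 = 18.
Sunday + 18 ≡ Thursday — that's 2171's doomsday.
In June the doomsday date is Jun 6.
Jun 14 is 8 days after Jun 6; 8 mod 7 = 1, so Thursday + 1 = Friday.

Friday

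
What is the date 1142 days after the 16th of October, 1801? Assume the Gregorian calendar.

December 1, 1804

+365 (one year) → Oct 16, 1802 (777 left).
+365 (one year) → Oct 16, 1803 (412 left).
+366 (one year; includes Feb 29, 1804) → Oct 16, 1804 (46 left).
Oct has 31 days: +16 → Nov 1, 1804 (30 left).
Nov has 30 days: +30 → Dec 1, 1804 (0 left).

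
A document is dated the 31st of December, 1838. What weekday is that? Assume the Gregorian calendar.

January 1, 1838 is a Monday.
Jan 1, 1838 → Feb 1, 1838: 31 days (January has 31).
Feb 1, 1838 → Mar 1, 1838: 28 days (February has 28).
Mar 1, 1838 → Apr 1, 1838: 31 days (March has 31).
Apr 1, 1838 → May 1, 1838: 30 days (April has 30).
May 1, 1838 → Jun 1, 1838: 31 days (May has 31).
Jun 1, 1838 → Jul 1, 1838: 30 days (June has 30).
Jul 1, 1838 → Aug 1, 1838: 31 days (July has 31).
Aug 1, 1838 → Sep 1, 1838: 31 days (August has 31).
Sep 1, 1838 → Oct 1, 1838: 30 days (September has 30).
Oct 1, 1838 → Nov 1, 1838: 31 days (October has 31).
Nov 1, 1838 → Dec 1, 1838: 30 days (November has 30).
Dec 1, 1838 → Dec 31, 1838: 30 days.
Total: 364 days.
364 mod 7 = 0, so Monday + 0 = Monday.

Monday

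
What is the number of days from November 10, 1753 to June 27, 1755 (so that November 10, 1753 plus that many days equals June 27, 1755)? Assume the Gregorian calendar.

594

Nov 10, 1753 → Nov 10, 1754: 365 days.
Nov 10, 1754 → Dec 10, 1754: 30 days (November has 30).
Dec 10, 1754 → Jan 10, 1755: 31 days (December has 31).
Jan 10, 1755 → Feb 10, 1755: 31 days (January has 31).
Feb 10, 1755 → Mar 10, 1755: 28 days (February has 28).
Mar 10, 1755 → Apr 10, 1755: 31 days (March has 31).
Apr 10, 1755 → May 10, 1755: 30 days (April has 30).
May 10, 1755 → Jun 10, 1755: 31 days (May has 31).
Jun 10, 1755 → Jun 27, 1755: 17 days.
Total: 594 days.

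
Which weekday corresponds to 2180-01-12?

Doomsday rule: the anchor day for the 2100s is Sunday. For year 80: 80÷12 = 6 r 8, and 8÷4 = 2, so 6+8+2 = 16.
Sunday + 16 ≡ Tuesday — that's 2180's doomsday.
In January the doomsday date is Jan 4 (2180 is a leap year (divisible by 4)).
Jan 12 is 8 days after Jan 4; 8 mod 7 = 1, so Tuesday + 1 = Wednesday.

Wednesday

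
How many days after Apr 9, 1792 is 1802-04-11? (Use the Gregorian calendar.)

Apr 9, 1792 → Apr 9, 1793: 365 days.
Apr 9, 1793 → Apr 9, 1794: 365 days.
Apr 9, 1794 → Apr 9, 1795: 365 days.
Apr 9, 1795 → Apr 9, 1796: 366 days (Feb 29, 1796 is in that span).
Apr 9, 1796 → Apr 9, 1797: 365 days.
Apr 9, 1797 → Apr 9, 1798: 365 days.
Apr 9, 1798 → Apr 9, 1799: 365 days.
Apr 9, 1799 → Apr 9, 1800: 365 days.
Apr 9, 1800 → Apr 9, 1801: 365 days.
Apr 9, 1801 → May 9, 1801: 30 days (April has 30).
May 9, 1801 → Jun 9, 1801: 31 days (May has 31).
Jun 9, 1801 → Jul 9, 1801: 30 days (June has 30).
Jul 9, 1801 → Aug 9, 1801: 31 days (July has 31).
Aug 9, 1801 → Sep 9, 1801: 31 days (August has 31).
Sep 9, 1801 → Oct 9, 1801: 30 days (September has 30).
Oct 9, 1801 → Nov 9, 1801: 31 days (October has 31).
Nov 9, 1801 → Dec 9, 1801: 30 days (November has 30).
Dec 9, 1801 → Jan 9, 1802: 31 days (December has 31).
Jan 9, 1802 → Feb 9, 1802: 31 days (January has 31).
Feb 9, 1802 → Mar 9, 1802: 28 days (February has 28).
Mar 9, 1802 → Apr 9, 1802: 31 days (March has 31).
Apr 9, 1802 → Apr 11, 1802: 2 days.
Total: 3653 days.

3653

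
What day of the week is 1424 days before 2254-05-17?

May 17, 2254 is a Wednesday.
1424 mod 7 = 3, so 1424 days before a Wednesday is Wednesday − 3 = Sunday.

Sunday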